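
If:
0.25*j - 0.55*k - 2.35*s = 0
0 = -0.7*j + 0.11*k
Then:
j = -0.723076923076923*s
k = -4.6013986013986*s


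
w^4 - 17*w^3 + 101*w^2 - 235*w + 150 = (w - 6)*(w - 5)^2*(w - 1)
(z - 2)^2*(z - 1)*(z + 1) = z^4 - 4*z^3 + 3*z^2 + 4*z - 4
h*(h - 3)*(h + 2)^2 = h^4 + h^3 - 8*h^2 - 12*h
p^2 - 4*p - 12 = (p - 6)*(p + 2)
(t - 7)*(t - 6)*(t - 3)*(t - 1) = t^4 - 17*t^3 + 97*t^2 - 207*t + 126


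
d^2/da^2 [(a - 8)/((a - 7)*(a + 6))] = 2*(a^3 - 24*a^2 + 150*a - 386)/(a^6 - 3*a^5 - 123*a^4 + 251*a^3 + 5166*a^2 - 5292*a - 74088)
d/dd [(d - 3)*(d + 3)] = 2*d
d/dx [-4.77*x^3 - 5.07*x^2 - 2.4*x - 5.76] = -14.31*x^2 - 10.14*x - 2.4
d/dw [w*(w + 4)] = 2*w + 4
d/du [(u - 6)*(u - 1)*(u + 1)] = 3*u^2 - 12*u - 1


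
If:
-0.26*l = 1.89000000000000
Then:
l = -7.27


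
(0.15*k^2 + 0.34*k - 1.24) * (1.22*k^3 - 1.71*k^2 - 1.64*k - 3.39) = 0.183*k^5 + 0.1583*k^4 - 2.3402*k^3 + 1.0543*k^2 + 0.881*k + 4.2036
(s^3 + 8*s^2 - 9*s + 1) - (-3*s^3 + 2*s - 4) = 4*s^3 + 8*s^2 - 11*s + 5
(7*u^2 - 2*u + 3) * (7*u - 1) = 49*u^3 - 21*u^2 + 23*u - 3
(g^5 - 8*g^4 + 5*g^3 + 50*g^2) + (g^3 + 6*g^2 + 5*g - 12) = g^5 - 8*g^4 + 6*g^3 + 56*g^2 + 5*g - 12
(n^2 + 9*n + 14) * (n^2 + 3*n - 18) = n^4 + 12*n^3 + 23*n^2 - 120*n - 252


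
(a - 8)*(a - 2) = a^2 - 10*a + 16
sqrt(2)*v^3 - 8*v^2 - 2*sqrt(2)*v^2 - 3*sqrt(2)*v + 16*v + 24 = (v - 3)*(v - 4*sqrt(2))*(sqrt(2)*v + sqrt(2))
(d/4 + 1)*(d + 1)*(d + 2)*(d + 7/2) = d^4/4 + 21*d^3/8 + 77*d^2/8 + 57*d/4 + 7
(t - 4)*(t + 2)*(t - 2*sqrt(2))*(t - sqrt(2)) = t^4 - 3*sqrt(2)*t^3 - 2*t^3 - 4*t^2 + 6*sqrt(2)*t^2 - 8*t + 24*sqrt(2)*t - 32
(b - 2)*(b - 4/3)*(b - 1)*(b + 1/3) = b^4 - 4*b^3 + 41*b^2/9 - 2*b/3 - 8/9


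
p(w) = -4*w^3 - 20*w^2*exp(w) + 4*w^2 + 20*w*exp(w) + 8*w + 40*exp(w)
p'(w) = -20*w^2*exp(w) - 12*w^2 - 20*w*exp(w) + 8*w + 60*exp(w) + 8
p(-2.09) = 26.24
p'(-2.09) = -59.35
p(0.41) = 71.24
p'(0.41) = 82.25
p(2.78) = -983.29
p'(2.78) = -2483.06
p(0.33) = 64.72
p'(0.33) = 80.58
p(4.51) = -25398.65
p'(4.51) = -39933.02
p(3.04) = -1807.80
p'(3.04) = -3959.26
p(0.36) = 67.15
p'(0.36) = 81.29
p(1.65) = 102.71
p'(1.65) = -154.40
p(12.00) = -423168697.69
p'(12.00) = -498031285.74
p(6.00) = -226592.12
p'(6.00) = -315050.46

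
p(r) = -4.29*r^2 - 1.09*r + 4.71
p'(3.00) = -26.83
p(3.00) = -37.17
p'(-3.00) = 24.65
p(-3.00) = -30.63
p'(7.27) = -63.47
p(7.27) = -229.95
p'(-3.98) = 33.06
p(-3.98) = -58.91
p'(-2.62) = 21.39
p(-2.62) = -21.88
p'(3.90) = -34.55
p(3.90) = -64.79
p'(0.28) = -3.49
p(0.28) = 4.07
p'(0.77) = -7.70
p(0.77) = 1.33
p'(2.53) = -22.80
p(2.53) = -25.51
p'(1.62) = -14.99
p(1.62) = -8.31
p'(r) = -8.58*r - 1.09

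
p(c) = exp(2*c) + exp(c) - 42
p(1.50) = -17.43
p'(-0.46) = 1.43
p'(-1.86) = 0.20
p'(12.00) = 52978407014.48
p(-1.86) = -41.82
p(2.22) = 51.98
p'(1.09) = 20.67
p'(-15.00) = 0.00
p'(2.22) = 178.76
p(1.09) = -30.18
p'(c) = 2*exp(2*c) + exp(c)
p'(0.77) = 11.49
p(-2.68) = -41.93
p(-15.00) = -42.00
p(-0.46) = -40.97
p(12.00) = 26489284842.63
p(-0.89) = -41.42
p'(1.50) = 44.65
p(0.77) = -35.18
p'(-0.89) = 0.75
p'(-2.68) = 0.08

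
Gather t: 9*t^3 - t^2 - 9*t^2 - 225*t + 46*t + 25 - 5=9*t^3 - 10*t^2 - 179*t + 20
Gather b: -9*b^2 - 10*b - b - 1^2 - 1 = -9*b^2 - 11*b - 2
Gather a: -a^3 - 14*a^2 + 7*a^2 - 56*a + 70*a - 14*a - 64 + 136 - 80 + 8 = -a^3 - 7*a^2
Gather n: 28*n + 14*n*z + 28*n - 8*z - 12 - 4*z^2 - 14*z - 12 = n*(14*z + 56) - 4*z^2 - 22*z - 24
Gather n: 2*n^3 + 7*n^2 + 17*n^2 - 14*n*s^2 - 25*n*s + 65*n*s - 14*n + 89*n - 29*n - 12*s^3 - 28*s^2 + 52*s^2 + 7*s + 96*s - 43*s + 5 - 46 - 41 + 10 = 2*n^3 + 24*n^2 + n*(-14*s^2 + 40*s + 46) - 12*s^3 + 24*s^2 + 60*s - 72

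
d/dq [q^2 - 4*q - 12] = 2*q - 4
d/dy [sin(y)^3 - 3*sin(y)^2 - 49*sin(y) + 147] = (3*sin(y)^2 - 6*sin(y) - 49)*cos(y)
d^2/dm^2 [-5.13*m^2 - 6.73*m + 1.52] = -10.2600000000000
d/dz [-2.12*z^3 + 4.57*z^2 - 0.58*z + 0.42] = -6.36*z^2 + 9.14*z - 0.58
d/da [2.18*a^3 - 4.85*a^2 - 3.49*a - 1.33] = 6.54*a^2 - 9.7*a - 3.49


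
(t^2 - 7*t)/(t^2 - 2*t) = (t - 7)/(t - 2)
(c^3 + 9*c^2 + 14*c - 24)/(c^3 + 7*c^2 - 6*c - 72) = (c - 1)/(c - 3)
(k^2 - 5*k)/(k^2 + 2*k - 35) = k/(k + 7)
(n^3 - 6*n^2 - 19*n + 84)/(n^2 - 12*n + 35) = (n^2 + n - 12)/(n - 5)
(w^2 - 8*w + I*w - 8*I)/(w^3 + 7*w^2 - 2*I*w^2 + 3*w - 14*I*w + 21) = (w - 8)/(w^2 + w*(7 - 3*I) - 21*I)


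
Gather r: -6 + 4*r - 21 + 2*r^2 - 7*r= 2*r^2 - 3*r - 27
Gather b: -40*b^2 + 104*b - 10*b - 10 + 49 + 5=-40*b^2 + 94*b + 44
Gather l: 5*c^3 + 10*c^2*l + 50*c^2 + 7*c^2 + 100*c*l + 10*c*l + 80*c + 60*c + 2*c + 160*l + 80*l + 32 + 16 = 5*c^3 + 57*c^2 + 142*c + l*(10*c^2 + 110*c + 240) + 48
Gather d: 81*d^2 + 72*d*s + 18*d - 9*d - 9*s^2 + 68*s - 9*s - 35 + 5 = 81*d^2 + d*(72*s + 9) - 9*s^2 + 59*s - 30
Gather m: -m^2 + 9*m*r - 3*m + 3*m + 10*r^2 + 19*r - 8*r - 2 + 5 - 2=-m^2 + 9*m*r + 10*r^2 + 11*r + 1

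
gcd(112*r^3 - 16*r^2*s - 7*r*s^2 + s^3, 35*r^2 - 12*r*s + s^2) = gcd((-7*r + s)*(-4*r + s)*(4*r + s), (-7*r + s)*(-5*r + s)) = 7*r - s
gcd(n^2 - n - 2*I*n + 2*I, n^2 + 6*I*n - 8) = 1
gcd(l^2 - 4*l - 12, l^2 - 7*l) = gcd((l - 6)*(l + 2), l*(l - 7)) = 1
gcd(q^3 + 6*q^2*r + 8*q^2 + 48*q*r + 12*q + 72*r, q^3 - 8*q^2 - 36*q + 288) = q + 6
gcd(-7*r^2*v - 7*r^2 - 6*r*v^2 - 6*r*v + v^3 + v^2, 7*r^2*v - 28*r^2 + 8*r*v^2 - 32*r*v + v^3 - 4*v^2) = r + v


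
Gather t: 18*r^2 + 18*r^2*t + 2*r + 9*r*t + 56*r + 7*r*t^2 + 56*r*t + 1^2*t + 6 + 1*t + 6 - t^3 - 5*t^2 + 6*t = 18*r^2 + 58*r - t^3 + t^2*(7*r - 5) + t*(18*r^2 + 65*r + 8) + 12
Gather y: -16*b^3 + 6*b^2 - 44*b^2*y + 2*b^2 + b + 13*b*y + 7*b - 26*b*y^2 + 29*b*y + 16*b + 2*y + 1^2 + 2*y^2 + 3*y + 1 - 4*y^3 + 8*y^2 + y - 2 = -16*b^3 + 8*b^2 + 24*b - 4*y^3 + y^2*(10 - 26*b) + y*(-44*b^2 + 42*b + 6)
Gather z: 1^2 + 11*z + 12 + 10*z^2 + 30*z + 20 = 10*z^2 + 41*z + 33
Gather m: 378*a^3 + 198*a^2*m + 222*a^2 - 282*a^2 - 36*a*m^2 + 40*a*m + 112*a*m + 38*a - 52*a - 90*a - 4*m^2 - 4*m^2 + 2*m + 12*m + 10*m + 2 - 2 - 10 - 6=378*a^3 - 60*a^2 - 104*a + m^2*(-36*a - 8) + m*(198*a^2 + 152*a + 24) - 16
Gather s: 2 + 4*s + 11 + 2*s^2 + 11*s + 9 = 2*s^2 + 15*s + 22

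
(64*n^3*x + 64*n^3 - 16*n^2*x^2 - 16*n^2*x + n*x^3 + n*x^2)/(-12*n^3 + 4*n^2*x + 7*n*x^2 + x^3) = n*(64*n^2*x + 64*n^2 - 16*n*x^2 - 16*n*x + x^3 + x^2)/(-12*n^3 + 4*n^2*x + 7*n*x^2 + x^3)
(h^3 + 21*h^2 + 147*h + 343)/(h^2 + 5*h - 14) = (h^2 + 14*h + 49)/(h - 2)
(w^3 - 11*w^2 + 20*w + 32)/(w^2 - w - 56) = (w^2 - 3*w - 4)/(w + 7)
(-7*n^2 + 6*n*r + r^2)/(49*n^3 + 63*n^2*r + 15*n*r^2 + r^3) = (-n + r)/(7*n^2 + 8*n*r + r^2)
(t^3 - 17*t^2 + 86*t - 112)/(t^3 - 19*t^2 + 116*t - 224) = (t - 2)/(t - 4)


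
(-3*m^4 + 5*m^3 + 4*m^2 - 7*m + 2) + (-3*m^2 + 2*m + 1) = -3*m^4 + 5*m^3 + m^2 - 5*m + 3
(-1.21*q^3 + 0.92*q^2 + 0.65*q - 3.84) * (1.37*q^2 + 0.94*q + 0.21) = -1.6577*q^5 + 0.123*q^4 + 1.5012*q^3 - 4.4566*q^2 - 3.4731*q - 0.8064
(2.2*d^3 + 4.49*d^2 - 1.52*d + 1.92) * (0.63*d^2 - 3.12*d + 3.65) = 1.386*d^5 - 4.0353*d^4 - 6.9364*d^3 + 22.3405*d^2 - 11.5384*d + 7.008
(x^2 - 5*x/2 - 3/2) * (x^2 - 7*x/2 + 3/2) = x^4 - 6*x^3 + 35*x^2/4 + 3*x/2 - 9/4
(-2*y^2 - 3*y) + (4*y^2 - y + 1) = 2*y^2 - 4*y + 1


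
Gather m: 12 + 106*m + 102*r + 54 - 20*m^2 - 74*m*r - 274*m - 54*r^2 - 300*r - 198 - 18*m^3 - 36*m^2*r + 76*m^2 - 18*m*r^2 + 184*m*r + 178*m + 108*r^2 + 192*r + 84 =-18*m^3 + m^2*(56 - 36*r) + m*(-18*r^2 + 110*r + 10) + 54*r^2 - 6*r - 48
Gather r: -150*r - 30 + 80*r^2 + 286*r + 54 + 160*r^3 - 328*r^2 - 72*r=160*r^3 - 248*r^2 + 64*r + 24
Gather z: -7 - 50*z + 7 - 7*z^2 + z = -7*z^2 - 49*z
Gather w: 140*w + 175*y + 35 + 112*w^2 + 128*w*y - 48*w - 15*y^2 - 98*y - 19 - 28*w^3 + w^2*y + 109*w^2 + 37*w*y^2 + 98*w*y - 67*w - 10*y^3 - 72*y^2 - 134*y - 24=-28*w^3 + w^2*(y + 221) + w*(37*y^2 + 226*y + 25) - 10*y^3 - 87*y^2 - 57*y - 8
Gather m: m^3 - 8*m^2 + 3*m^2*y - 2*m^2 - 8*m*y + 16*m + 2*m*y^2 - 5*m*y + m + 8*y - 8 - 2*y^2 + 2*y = m^3 + m^2*(3*y - 10) + m*(2*y^2 - 13*y + 17) - 2*y^2 + 10*y - 8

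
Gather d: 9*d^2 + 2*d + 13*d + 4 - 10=9*d^2 + 15*d - 6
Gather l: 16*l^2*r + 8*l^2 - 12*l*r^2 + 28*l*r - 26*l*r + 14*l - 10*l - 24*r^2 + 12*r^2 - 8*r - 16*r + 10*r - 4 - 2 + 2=l^2*(16*r + 8) + l*(-12*r^2 + 2*r + 4) - 12*r^2 - 14*r - 4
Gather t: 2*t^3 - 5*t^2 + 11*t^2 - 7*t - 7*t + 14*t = 2*t^3 + 6*t^2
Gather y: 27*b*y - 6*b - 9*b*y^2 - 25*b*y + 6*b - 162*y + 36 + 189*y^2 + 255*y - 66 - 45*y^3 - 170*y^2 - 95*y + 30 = -45*y^3 + y^2*(19 - 9*b) + y*(2*b - 2)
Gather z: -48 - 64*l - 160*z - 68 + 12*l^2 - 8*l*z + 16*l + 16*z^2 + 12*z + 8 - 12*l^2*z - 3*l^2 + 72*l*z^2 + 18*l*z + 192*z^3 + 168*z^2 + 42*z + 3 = 9*l^2 - 48*l + 192*z^3 + z^2*(72*l + 184) + z*(-12*l^2 + 10*l - 106) - 105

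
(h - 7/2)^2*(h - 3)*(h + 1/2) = h^4 - 19*h^3/2 + 113*h^2/4 - 161*h/8 - 147/8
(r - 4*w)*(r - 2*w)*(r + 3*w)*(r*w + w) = r^4*w - 3*r^3*w^2 + r^3*w - 10*r^2*w^3 - 3*r^2*w^2 + 24*r*w^4 - 10*r*w^3 + 24*w^4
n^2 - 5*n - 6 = (n - 6)*(n + 1)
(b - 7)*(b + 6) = b^2 - b - 42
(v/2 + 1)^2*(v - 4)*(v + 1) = v^4/4 + v^3/4 - 3*v^2 - 7*v - 4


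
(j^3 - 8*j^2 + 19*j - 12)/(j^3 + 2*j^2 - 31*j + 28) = (j - 3)/(j + 7)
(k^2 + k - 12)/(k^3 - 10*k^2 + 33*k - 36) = (k + 4)/(k^2 - 7*k + 12)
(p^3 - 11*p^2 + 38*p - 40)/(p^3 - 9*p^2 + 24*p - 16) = (p^2 - 7*p + 10)/(p^2 - 5*p + 4)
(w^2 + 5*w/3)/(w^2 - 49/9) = 3*w*(3*w + 5)/(9*w^2 - 49)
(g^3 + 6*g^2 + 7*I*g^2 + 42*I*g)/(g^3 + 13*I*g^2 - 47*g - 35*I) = g*(g + 6)/(g^2 + 6*I*g - 5)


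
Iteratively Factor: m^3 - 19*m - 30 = (m + 3)*(m^2 - 3*m - 10) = (m + 2)*(m + 3)*(m - 5)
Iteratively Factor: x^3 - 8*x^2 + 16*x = (x - 4)*(x^2 - 4*x) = x*(x - 4)*(x - 4)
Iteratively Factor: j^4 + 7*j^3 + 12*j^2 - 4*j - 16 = (j + 2)*(j^3 + 5*j^2 + 2*j - 8) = (j - 1)*(j + 2)*(j^2 + 6*j + 8) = (j - 1)*(j + 2)*(j + 4)*(j + 2)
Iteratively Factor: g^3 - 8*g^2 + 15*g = (g)*(g^2 - 8*g + 15) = g*(g - 3)*(g - 5)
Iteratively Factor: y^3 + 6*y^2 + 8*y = (y)*(y^2 + 6*y + 8) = y*(y + 2)*(y + 4)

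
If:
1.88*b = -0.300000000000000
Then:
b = -0.16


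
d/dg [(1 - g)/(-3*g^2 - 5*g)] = (-3*g^2 + 6*g + 5)/(g^2*(9*g^2 + 30*g + 25))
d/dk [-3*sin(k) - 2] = -3*cos(k)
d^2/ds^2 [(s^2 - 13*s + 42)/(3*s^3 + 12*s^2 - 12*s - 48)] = 2*(s^6 - 39*s^5 + 108*s^4 + 1212*s^3 + 456*s^2 - 2496*s + 4448)/(3*(s^9 + 12*s^8 + 36*s^7 - 80*s^6 - 528*s^5 - 192*s^4 + 2240*s^3 + 2304*s^2 - 3072*s - 4096))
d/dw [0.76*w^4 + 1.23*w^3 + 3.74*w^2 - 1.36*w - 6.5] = 3.04*w^3 + 3.69*w^2 + 7.48*w - 1.36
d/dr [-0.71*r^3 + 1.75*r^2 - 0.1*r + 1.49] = -2.13*r^2 + 3.5*r - 0.1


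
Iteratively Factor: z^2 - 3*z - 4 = (z + 1)*(z - 4)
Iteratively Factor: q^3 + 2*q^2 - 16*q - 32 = (q - 4)*(q^2 + 6*q + 8) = (q - 4)*(q + 4)*(q + 2)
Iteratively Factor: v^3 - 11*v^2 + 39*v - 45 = (v - 3)*(v^2 - 8*v + 15) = (v - 3)^2*(v - 5)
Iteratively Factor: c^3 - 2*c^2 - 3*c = (c + 1)*(c^2 - 3*c) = (c - 3)*(c + 1)*(c)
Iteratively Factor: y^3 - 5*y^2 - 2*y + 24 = (y - 4)*(y^2 - y - 6) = (y - 4)*(y + 2)*(y - 3)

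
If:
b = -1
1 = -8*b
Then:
No Solution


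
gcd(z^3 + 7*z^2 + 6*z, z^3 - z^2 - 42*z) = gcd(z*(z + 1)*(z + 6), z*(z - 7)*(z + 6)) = z^2 + 6*z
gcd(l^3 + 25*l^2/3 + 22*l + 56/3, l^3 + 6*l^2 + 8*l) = l^2 + 6*l + 8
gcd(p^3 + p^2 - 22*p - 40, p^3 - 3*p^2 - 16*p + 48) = p + 4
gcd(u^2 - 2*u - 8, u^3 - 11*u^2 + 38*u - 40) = u - 4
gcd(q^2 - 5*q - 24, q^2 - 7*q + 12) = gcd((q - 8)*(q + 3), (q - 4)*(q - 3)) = 1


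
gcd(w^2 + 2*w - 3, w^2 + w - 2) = w - 1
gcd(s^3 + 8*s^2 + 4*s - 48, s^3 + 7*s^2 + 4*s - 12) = s + 6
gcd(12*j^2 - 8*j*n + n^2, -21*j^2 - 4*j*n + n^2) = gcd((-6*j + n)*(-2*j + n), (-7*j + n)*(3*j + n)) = 1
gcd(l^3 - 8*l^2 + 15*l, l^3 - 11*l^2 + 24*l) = l^2 - 3*l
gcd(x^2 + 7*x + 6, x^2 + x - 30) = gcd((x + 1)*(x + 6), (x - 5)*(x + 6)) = x + 6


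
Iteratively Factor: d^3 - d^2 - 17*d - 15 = (d + 3)*(d^2 - 4*d - 5) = (d - 5)*(d + 3)*(d + 1)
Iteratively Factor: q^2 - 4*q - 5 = (q + 1)*(q - 5)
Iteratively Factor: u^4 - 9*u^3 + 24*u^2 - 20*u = (u - 5)*(u^3 - 4*u^2 + 4*u) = (u - 5)*(u - 2)*(u^2 - 2*u) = u*(u - 5)*(u - 2)*(u - 2)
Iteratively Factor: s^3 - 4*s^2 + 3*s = (s)*(s^2 - 4*s + 3) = s*(s - 1)*(s - 3)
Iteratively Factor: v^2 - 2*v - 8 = (v + 2)*(v - 4)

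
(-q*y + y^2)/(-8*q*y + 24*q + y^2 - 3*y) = y*(q - y)/(8*q*y - 24*q - y^2 + 3*y)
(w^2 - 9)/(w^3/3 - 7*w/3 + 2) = 3*(w - 3)/(w^2 - 3*w + 2)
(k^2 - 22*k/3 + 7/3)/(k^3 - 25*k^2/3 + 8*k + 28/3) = (3*k - 1)/(3*k^2 - 4*k - 4)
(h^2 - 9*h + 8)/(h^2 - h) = (h - 8)/h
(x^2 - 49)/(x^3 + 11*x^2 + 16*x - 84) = (x - 7)/(x^2 + 4*x - 12)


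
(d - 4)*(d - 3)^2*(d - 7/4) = d^4 - 47*d^3/4 + 101*d^2/2 - 375*d/4 + 63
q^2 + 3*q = q*(q + 3)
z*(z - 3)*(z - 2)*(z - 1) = z^4 - 6*z^3 + 11*z^2 - 6*z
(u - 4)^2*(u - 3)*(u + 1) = u^4 - 10*u^3 + 29*u^2 - 8*u - 48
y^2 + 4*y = y*(y + 4)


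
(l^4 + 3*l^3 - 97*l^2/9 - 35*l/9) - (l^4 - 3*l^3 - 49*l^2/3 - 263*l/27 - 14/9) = 6*l^3 + 50*l^2/9 + 158*l/27 + 14/9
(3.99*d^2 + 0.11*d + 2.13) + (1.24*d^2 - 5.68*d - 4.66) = 5.23*d^2 - 5.57*d - 2.53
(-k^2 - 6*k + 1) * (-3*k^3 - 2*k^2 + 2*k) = 3*k^5 + 20*k^4 + 7*k^3 - 14*k^2 + 2*k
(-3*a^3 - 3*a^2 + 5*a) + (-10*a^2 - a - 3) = -3*a^3 - 13*a^2 + 4*a - 3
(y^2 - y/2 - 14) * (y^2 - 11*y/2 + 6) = y^4 - 6*y^3 - 21*y^2/4 + 74*y - 84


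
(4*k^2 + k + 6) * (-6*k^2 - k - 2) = -24*k^4 - 10*k^3 - 45*k^2 - 8*k - 12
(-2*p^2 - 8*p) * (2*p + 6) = -4*p^3 - 28*p^2 - 48*p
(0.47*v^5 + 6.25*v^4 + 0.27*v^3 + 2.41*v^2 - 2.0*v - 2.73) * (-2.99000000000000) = -1.4053*v^5 - 18.6875*v^4 - 0.8073*v^3 - 7.2059*v^2 + 5.98*v + 8.1627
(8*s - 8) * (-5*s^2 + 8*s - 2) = -40*s^3 + 104*s^2 - 80*s + 16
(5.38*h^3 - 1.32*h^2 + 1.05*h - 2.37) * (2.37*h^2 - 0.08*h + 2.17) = 12.7506*h^5 - 3.5588*h^4 + 14.2687*h^3 - 8.5653*h^2 + 2.4681*h - 5.1429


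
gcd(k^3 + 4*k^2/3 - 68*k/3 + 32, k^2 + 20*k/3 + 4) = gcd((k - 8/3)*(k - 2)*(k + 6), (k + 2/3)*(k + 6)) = k + 6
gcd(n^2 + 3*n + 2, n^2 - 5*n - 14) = n + 2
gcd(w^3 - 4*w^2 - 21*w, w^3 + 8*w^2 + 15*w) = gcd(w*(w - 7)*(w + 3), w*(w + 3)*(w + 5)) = w^2 + 3*w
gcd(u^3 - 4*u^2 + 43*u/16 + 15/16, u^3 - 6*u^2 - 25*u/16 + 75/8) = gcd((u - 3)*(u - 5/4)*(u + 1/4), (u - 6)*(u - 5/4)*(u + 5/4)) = u - 5/4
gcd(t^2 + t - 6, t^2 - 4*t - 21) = t + 3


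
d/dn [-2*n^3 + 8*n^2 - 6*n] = -6*n^2 + 16*n - 6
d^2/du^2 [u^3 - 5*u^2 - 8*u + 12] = 6*u - 10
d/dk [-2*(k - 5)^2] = 20 - 4*k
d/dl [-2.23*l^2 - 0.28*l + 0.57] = -4.46*l - 0.28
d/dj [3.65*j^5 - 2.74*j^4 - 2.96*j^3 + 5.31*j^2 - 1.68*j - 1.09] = 18.25*j^4 - 10.96*j^3 - 8.88*j^2 + 10.62*j - 1.68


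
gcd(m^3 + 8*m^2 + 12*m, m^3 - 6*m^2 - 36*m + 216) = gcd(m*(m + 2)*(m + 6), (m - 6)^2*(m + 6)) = m + 6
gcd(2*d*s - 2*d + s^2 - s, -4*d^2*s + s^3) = 2*d + s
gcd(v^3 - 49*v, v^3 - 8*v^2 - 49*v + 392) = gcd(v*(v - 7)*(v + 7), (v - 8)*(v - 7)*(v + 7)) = v^2 - 49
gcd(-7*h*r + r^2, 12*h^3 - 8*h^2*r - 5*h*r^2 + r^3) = 1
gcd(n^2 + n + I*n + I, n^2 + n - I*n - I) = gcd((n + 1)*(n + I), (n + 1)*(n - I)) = n + 1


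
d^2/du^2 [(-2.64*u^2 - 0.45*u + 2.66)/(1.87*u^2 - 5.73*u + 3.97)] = (-59.7229380000001*u^3 + 173.4051*u^2 - 150.968466*u + 31.485038)/(6.539203*u^6 - 60.111711*u^5 + 225.840648*u^4 - 443.366199*u^3 + 479.458488*u^2 - 270.929871*u + 62.570773)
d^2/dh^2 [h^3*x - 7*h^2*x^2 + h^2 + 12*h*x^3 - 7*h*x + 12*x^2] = 6*h*x - 14*x^2 + 2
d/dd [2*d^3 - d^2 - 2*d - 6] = 6*d^2 - 2*d - 2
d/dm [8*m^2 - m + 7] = 16*m - 1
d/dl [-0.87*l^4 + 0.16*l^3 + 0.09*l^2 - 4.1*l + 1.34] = -3.48*l^3 + 0.48*l^2 + 0.18*l - 4.1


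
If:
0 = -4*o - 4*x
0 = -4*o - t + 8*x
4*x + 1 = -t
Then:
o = 1/16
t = -3/4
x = -1/16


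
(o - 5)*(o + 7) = o^2 + 2*o - 35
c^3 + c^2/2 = c^2*(c + 1/2)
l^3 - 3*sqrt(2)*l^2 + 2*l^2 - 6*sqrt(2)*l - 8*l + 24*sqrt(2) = (l - 2)*(l + 4)*(l - 3*sqrt(2))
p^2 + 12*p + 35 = (p + 5)*(p + 7)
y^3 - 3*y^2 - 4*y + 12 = (y - 3)*(y - 2)*(y + 2)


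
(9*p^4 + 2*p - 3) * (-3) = -27*p^4 - 6*p + 9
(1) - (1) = 0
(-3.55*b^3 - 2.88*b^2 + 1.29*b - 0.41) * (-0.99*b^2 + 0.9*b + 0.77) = 3.5145*b^5 - 0.3438*b^4 - 6.6026*b^3 - 0.6507*b^2 + 0.6243*b - 0.3157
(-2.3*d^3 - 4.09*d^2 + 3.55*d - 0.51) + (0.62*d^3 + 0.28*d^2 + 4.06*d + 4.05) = -1.68*d^3 - 3.81*d^2 + 7.61*d + 3.54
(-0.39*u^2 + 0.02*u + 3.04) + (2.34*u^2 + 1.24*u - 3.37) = 1.95*u^2 + 1.26*u - 0.33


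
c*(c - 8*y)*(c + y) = c^3 - 7*c^2*y - 8*c*y^2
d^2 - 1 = (d - 1)*(d + 1)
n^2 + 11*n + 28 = (n + 4)*(n + 7)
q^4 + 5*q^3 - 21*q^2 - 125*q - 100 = (q - 5)*(q + 1)*(q + 4)*(q + 5)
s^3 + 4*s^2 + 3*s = s*(s + 1)*(s + 3)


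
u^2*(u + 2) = u^3 + 2*u^2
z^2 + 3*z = z*(z + 3)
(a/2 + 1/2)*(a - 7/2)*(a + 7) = a^3/2 + 9*a^2/4 - 21*a/2 - 49/4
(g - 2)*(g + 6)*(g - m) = g^3 - g^2*m + 4*g^2 - 4*g*m - 12*g + 12*m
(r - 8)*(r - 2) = r^2 - 10*r + 16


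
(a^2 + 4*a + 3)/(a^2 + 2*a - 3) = (a + 1)/(a - 1)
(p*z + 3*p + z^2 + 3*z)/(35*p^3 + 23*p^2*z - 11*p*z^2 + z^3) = (z + 3)/(35*p^2 - 12*p*z + z^2)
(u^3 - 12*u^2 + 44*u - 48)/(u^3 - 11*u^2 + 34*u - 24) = (u - 2)/(u - 1)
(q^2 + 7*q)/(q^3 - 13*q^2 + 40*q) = (q + 7)/(q^2 - 13*q + 40)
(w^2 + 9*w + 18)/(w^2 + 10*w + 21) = (w + 6)/(w + 7)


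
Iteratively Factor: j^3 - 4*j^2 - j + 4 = (j + 1)*(j^2 - 5*j + 4) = (j - 1)*(j + 1)*(j - 4)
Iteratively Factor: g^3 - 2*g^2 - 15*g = (g)*(g^2 - 2*g - 15) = g*(g - 5)*(g + 3)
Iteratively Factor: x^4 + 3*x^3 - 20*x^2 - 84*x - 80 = (x + 2)*(x^3 + x^2 - 22*x - 40) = (x - 5)*(x + 2)*(x^2 + 6*x + 8) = (x - 5)*(x + 2)^2*(x + 4)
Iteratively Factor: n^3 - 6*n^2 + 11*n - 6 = (n - 2)*(n^2 - 4*n + 3) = (n - 3)*(n - 2)*(n - 1)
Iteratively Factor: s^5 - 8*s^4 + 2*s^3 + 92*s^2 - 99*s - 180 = (s - 5)*(s^4 - 3*s^3 - 13*s^2 + 27*s + 36) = (s - 5)*(s + 1)*(s^3 - 4*s^2 - 9*s + 36) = (s - 5)*(s - 4)*(s + 1)*(s^2 - 9) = (s - 5)*(s - 4)*(s - 3)*(s + 1)*(s + 3)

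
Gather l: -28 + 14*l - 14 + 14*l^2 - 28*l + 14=14*l^2 - 14*l - 28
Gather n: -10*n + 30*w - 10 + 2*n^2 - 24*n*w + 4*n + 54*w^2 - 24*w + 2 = 2*n^2 + n*(-24*w - 6) + 54*w^2 + 6*w - 8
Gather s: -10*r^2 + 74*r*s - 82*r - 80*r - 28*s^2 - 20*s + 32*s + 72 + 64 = -10*r^2 - 162*r - 28*s^2 + s*(74*r + 12) + 136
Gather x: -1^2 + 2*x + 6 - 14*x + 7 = 12 - 12*x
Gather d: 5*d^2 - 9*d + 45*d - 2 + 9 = 5*d^2 + 36*d + 7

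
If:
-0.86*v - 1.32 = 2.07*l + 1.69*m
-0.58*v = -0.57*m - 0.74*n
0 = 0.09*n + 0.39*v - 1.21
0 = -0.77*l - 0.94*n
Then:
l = -2.14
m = 0.47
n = 1.75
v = 2.70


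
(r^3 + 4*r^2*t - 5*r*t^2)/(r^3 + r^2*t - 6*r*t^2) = (r^2 + 4*r*t - 5*t^2)/(r^2 + r*t - 6*t^2)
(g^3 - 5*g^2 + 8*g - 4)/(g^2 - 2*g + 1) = (g^2 - 4*g + 4)/(g - 1)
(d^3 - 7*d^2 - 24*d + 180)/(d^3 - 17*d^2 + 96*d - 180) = (d + 5)/(d - 5)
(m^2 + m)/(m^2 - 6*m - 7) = m/(m - 7)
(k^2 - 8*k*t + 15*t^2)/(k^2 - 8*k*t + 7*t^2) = (k^2 - 8*k*t + 15*t^2)/(k^2 - 8*k*t + 7*t^2)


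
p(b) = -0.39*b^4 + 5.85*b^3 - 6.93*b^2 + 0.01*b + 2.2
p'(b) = -1.56*b^3 + 17.55*b^2 - 13.86*b + 0.01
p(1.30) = 2.24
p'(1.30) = 8.22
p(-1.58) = -40.62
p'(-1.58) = 71.87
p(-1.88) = -66.06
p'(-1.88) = 98.46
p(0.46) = 1.29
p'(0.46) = -2.80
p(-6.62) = -2747.78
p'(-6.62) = 1313.46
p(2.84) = 54.96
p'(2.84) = 66.47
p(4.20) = 192.06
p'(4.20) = 135.80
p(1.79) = 9.56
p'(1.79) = 22.49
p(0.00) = 2.20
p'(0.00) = 0.01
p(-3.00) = -249.74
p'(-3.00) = 241.66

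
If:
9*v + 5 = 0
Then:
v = -5/9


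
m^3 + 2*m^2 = m^2*(m + 2)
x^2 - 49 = (x - 7)*(x + 7)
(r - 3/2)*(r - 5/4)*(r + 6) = r^3 + 13*r^2/4 - 117*r/8 + 45/4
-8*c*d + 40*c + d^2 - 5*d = (-8*c + d)*(d - 5)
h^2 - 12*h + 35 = (h - 7)*(h - 5)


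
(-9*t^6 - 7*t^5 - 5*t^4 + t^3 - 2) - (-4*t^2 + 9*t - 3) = -9*t^6 - 7*t^5 - 5*t^4 + t^3 + 4*t^2 - 9*t + 1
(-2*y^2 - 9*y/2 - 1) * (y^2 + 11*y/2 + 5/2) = -2*y^4 - 31*y^3/2 - 123*y^2/4 - 67*y/4 - 5/2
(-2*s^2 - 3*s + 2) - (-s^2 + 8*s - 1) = -s^2 - 11*s + 3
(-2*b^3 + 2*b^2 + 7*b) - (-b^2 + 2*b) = -2*b^3 + 3*b^2 + 5*b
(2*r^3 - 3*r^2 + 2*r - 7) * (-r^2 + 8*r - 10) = -2*r^5 + 19*r^4 - 46*r^3 + 53*r^2 - 76*r + 70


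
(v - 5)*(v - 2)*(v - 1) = v^3 - 8*v^2 + 17*v - 10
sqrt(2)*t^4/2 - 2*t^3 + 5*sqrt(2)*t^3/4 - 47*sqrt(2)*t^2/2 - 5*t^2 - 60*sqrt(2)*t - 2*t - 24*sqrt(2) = (t + 1/2)*(t - 6*sqrt(2))*(t + 4*sqrt(2))*(sqrt(2)*t/2 + sqrt(2))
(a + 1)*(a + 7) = a^2 + 8*a + 7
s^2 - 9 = (s - 3)*(s + 3)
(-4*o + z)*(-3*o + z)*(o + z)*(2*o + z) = 24*o^4 + 22*o^3*z - 7*o^2*z^2 - 4*o*z^3 + z^4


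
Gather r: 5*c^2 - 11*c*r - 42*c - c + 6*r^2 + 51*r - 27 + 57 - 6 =5*c^2 - 43*c + 6*r^2 + r*(51 - 11*c) + 24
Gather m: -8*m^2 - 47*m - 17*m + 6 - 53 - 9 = -8*m^2 - 64*m - 56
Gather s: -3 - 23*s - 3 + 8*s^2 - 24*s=8*s^2 - 47*s - 6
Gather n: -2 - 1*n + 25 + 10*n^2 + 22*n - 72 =10*n^2 + 21*n - 49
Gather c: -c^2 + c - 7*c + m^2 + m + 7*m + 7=-c^2 - 6*c + m^2 + 8*m + 7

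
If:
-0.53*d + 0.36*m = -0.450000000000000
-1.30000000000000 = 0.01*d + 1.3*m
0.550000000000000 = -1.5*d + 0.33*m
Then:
No Solution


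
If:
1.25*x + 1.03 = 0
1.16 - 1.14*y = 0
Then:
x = -0.82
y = 1.02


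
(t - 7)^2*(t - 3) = t^3 - 17*t^2 + 91*t - 147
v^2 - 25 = (v - 5)*(v + 5)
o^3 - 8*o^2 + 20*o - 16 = (o - 4)*(o - 2)^2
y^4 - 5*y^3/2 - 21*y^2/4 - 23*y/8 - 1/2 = (y - 4)*(y + 1/2)^3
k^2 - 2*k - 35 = (k - 7)*(k + 5)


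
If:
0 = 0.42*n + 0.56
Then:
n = -1.33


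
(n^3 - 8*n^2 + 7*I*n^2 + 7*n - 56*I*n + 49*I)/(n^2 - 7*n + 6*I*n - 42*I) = (n^2 + n*(-1 + 7*I) - 7*I)/(n + 6*I)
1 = 1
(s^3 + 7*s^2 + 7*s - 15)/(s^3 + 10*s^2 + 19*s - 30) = (s + 3)/(s + 6)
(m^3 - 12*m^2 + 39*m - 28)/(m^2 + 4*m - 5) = (m^2 - 11*m + 28)/(m + 5)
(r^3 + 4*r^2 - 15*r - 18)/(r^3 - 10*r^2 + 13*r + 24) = (r + 6)/(r - 8)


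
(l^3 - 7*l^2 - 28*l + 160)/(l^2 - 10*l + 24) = (l^2 - 3*l - 40)/(l - 6)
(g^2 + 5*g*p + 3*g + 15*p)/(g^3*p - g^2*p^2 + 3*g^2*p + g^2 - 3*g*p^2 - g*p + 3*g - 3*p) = (-g - 5*p)/(-g^2*p + g*p^2 - g + p)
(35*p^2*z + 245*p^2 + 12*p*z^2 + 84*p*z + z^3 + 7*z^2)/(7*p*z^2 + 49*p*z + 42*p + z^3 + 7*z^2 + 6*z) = (5*p*z + 35*p + z^2 + 7*z)/(z^2 + 7*z + 6)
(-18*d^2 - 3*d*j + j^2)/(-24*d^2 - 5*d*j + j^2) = (6*d - j)/(8*d - j)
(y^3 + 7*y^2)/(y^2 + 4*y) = y*(y + 7)/(y + 4)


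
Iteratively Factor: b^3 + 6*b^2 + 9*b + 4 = (b + 1)*(b^2 + 5*b + 4) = (b + 1)^2*(b + 4)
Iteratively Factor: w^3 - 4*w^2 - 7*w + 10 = (w - 1)*(w^2 - 3*w - 10) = (w - 1)*(w + 2)*(w - 5)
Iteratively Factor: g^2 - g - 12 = (g + 3)*(g - 4)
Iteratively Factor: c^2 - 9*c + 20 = (c - 5)*(c - 4)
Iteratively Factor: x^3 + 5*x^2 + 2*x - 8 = (x + 2)*(x^2 + 3*x - 4) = (x - 1)*(x + 2)*(x + 4)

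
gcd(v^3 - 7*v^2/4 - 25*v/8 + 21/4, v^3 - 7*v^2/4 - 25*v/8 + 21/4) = v^3 - 7*v^2/4 - 25*v/8 + 21/4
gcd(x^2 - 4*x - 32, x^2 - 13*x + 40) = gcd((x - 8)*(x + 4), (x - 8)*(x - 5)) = x - 8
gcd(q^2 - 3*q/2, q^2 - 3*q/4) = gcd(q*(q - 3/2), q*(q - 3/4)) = q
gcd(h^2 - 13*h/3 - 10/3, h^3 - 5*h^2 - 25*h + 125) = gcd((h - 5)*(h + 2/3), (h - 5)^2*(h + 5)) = h - 5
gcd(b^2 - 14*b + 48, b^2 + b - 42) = b - 6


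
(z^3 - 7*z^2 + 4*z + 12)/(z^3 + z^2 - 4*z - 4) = (z - 6)/(z + 2)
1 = 1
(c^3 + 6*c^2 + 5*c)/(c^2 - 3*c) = (c^2 + 6*c + 5)/(c - 3)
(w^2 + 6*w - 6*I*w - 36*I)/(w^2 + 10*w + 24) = (w - 6*I)/(w + 4)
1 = 1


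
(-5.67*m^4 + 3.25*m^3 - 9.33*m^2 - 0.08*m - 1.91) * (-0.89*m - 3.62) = 5.0463*m^5 + 17.6329*m^4 - 3.4613*m^3 + 33.8458*m^2 + 1.9895*m + 6.9142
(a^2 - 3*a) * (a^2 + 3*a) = a^4 - 9*a^2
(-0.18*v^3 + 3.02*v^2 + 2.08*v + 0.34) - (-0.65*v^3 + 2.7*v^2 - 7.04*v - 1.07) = 0.47*v^3 + 0.32*v^2 + 9.12*v + 1.41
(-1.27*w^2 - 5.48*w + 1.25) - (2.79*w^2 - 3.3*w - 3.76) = -4.06*w^2 - 2.18*w + 5.01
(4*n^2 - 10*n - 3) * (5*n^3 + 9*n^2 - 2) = 20*n^5 - 14*n^4 - 105*n^3 - 35*n^2 + 20*n + 6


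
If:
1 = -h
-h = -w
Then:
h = -1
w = -1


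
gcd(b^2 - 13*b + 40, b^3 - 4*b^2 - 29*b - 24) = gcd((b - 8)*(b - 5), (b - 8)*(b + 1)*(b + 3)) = b - 8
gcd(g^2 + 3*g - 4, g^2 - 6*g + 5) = g - 1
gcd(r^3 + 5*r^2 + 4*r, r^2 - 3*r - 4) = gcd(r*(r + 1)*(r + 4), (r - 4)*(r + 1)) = r + 1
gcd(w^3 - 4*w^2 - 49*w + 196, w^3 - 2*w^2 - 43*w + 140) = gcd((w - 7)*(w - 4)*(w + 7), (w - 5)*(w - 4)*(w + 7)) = w^2 + 3*w - 28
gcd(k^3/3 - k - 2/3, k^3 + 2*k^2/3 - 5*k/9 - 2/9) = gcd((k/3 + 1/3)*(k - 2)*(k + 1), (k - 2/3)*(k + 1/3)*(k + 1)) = k + 1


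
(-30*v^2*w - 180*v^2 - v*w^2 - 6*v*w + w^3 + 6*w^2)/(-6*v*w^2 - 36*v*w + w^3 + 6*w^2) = (5*v + w)/w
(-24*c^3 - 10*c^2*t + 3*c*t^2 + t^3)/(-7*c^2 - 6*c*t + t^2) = (24*c^3 + 10*c^2*t - 3*c*t^2 - t^3)/(7*c^2 + 6*c*t - t^2)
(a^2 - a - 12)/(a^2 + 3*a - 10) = (a^2 - a - 12)/(a^2 + 3*a - 10)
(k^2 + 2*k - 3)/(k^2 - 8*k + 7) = (k + 3)/(k - 7)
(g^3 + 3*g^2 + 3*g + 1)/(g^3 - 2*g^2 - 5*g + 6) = (g^3 + 3*g^2 + 3*g + 1)/(g^3 - 2*g^2 - 5*g + 6)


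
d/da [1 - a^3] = -3*a^2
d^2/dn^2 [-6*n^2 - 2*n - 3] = -12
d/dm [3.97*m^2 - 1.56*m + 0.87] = 7.94*m - 1.56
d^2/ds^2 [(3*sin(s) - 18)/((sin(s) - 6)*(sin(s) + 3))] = 3*(3*sin(s) + cos(s)^2 + 1)/(sin(s) + 3)^3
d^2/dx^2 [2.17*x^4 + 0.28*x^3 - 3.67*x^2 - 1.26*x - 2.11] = 26.04*x^2 + 1.68*x - 7.34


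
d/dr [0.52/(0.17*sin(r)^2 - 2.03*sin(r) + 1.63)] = (1.0556 - 0.1768*sin(r))*cos(r)/(0.17*sin(r)^2 - 2.03*sin(r) + 1.63)^2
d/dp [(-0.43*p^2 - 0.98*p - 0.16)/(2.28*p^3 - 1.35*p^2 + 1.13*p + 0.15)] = (0.9804*p^4 + 4.4688*p^3 - 0.7145*p^2 - 0.561*p + 0.0338)/(5.1984*p^6 - 6.156*p^5 + 6.9753*p^4 - 2.367*p^3 + 0.8719*p^2 + 0.339*p + 0.0225)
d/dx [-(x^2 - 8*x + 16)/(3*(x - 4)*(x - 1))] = -1/(x^2 - 2*x + 1)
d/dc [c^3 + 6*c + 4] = 3*c^2 + 6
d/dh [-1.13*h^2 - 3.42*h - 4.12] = -2.26*h - 3.42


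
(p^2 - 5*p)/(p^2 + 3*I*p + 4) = p*(p - 5)/(p^2 + 3*I*p + 4)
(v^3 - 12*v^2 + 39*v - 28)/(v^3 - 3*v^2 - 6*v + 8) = (v - 7)/(v + 2)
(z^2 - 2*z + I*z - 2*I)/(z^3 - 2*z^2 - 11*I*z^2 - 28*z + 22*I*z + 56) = (z + I)/(z^2 - 11*I*z - 28)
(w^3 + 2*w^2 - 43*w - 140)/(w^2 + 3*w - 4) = (w^2 - 2*w - 35)/(w - 1)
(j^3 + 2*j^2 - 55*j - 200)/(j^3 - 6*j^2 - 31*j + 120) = (j + 5)/(j - 3)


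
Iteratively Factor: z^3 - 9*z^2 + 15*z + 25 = (z - 5)*(z^2 - 4*z - 5) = (z - 5)*(z + 1)*(z - 5)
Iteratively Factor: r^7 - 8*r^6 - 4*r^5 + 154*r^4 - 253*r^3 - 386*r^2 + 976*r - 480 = (r - 5)*(r^6 - 3*r^5 - 19*r^4 + 59*r^3 + 42*r^2 - 176*r + 96) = (r - 5)*(r + 4)*(r^5 - 7*r^4 + 9*r^3 + 23*r^2 - 50*r + 24) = (r - 5)*(r - 1)*(r + 4)*(r^4 - 6*r^3 + 3*r^2 + 26*r - 24) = (r - 5)*(r - 1)^2*(r + 4)*(r^3 - 5*r^2 - 2*r + 24) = (r - 5)*(r - 3)*(r - 1)^2*(r + 4)*(r^2 - 2*r - 8) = (r - 5)*(r - 3)*(r - 1)^2*(r + 2)*(r + 4)*(r - 4)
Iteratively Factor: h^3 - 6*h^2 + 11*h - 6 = (h - 2)*(h^2 - 4*h + 3) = (h - 2)*(h - 1)*(h - 3)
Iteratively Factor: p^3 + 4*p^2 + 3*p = (p)*(p^2 + 4*p + 3) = p*(p + 1)*(p + 3)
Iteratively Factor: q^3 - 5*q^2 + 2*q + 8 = (q - 2)*(q^2 - 3*q - 4) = (q - 4)*(q - 2)*(q + 1)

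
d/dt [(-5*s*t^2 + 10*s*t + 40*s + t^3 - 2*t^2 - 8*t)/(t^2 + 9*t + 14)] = (-55*s + t^2 + 14*t - 28)/(t^2 + 14*t + 49)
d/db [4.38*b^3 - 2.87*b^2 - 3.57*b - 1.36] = 13.14*b^2 - 5.74*b - 3.57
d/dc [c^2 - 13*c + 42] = 2*c - 13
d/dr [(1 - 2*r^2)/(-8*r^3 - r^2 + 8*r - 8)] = 2*(-8*r^4 + 4*r^2 + 17*r - 4)/(64*r^6 + 16*r^5 - 127*r^4 + 112*r^3 + 80*r^2 - 128*r + 64)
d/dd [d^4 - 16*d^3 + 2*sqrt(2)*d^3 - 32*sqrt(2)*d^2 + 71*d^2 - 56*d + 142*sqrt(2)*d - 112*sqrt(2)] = 4*d^3 - 48*d^2 + 6*sqrt(2)*d^2 - 64*sqrt(2)*d + 142*d - 56 + 142*sqrt(2)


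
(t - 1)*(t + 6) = t^2 + 5*t - 6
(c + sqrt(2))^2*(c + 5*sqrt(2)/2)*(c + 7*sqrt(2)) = c^4 + 23*sqrt(2)*c^3/2 + 75*c^2 + 89*sqrt(2)*c + 70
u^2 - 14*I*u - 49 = (u - 7*I)^2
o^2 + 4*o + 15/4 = (o + 3/2)*(o + 5/2)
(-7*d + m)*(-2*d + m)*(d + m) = 14*d^3 + 5*d^2*m - 8*d*m^2 + m^3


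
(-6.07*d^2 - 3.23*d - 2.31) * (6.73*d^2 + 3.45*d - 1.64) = -40.8511*d^4 - 42.6794*d^3 - 16.735*d^2 - 2.6723*d + 3.7884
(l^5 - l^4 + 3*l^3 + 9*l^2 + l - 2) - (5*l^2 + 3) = l^5 - l^4 + 3*l^3 + 4*l^2 + l - 5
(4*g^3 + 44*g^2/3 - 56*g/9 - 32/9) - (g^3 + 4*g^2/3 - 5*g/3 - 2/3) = 3*g^3 + 40*g^2/3 - 41*g/9 - 26/9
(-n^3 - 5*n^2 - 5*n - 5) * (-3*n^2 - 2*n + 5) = 3*n^5 + 17*n^4 + 20*n^3 - 15*n - 25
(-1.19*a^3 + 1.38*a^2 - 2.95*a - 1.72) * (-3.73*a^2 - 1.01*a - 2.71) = 4.4387*a^5 - 3.9455*a^4 + 12.8346*a^3 + 5.6553*a^2 + 9.7317*a + 4.6612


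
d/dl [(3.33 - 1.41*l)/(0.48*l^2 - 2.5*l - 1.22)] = (0.6768*l^2 - 3.1968*l + 10.0452)/(0.2304*l^4 - 2.4*l^3 + 5.0788*l^2 + 6.1*l + 1.4884)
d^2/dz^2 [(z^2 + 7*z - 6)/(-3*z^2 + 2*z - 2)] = 2*(-69*z^3 + 180*z^2 + 18*z - 44)/(27*z^6 - 54*z^5 + 90*z^4 - 80*z^3 + 60*z^2 - 24*z + 8)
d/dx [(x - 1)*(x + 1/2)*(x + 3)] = 3*x^2 + 5*x - 2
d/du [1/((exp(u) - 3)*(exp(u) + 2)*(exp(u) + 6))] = (-3*exp(2*u) - 10*exp(u) + 12)*exp(u)/(exp(6*u) + 10*exp(5*u) + exp(4*u) - 192*exp(3*u) - 216*exp(2*u) + 864*exp(u) + 1296)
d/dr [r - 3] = 1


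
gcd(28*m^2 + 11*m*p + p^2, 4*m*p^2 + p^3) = 4*m + p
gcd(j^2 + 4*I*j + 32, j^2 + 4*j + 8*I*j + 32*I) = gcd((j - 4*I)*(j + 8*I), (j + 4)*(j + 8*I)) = j + 8*I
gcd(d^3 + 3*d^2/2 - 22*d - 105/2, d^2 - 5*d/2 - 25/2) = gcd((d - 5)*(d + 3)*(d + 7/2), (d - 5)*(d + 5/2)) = d - 5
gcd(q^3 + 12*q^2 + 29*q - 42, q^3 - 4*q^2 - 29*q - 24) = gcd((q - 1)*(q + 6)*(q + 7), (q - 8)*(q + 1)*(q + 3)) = 1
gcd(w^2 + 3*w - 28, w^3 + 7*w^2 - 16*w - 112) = w^2 + 3*w - 28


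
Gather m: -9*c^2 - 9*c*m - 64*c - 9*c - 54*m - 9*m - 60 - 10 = -9*c^2 - 73*c + m*(-9*c - 63) - 70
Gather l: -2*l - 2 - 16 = -2*l - 18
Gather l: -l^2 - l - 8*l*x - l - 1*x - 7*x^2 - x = -l^2 + l*(-8*x - 2) - 7*x^2 - 2*x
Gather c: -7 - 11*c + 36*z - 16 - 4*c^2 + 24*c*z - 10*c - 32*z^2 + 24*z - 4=-4*c^2 + c*(24*z - 21) - 32*z^2 + 60*z - 27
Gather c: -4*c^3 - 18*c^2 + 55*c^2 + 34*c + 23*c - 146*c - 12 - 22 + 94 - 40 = -4*c^3 + 37*c^2 - 89*c + 20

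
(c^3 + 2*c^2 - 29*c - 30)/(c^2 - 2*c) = (c^3 + 2*c^2 - 29*c - 30)/(c*(c - 2))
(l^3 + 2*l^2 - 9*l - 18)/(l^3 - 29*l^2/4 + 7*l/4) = 4*(l^3 + 2*l^2 - 9*l - 18)/(l*(4*l^2 - 29*l + 7))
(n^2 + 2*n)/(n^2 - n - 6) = n/(n - 3)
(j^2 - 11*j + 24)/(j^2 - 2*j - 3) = (j - 8)/(j + 1)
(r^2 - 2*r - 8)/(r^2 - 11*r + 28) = (r + 2)/(r - 7)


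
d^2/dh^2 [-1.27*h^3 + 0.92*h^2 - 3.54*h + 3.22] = 1.84 - 7.62*h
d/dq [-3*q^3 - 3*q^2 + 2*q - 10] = -9*q^2 - 6*q + 2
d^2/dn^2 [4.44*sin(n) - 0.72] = -4.44*sin(n)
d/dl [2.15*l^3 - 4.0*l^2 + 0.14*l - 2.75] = 6.45*l^2 - 8.0*l + 0.14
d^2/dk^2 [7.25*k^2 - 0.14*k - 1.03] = 14.5000000000000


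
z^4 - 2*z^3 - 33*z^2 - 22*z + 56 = (z - 7)*(z - 1)*(z + 2)*(z + 4)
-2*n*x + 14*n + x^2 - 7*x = (-2*n + x)*(x - 7)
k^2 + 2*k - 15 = (k - 3)*(k + 5)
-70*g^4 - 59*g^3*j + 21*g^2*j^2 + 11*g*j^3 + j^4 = (-2*g + j)*(g + j)*(5*g + j)*(7*g + j)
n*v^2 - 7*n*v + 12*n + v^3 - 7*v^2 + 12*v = (n + v)*(v - 4)*(v - 3)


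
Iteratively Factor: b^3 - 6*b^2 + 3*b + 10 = (b - 5)*(b^2 - b - 2) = (b - 5)*(b + 1)*(b - 2)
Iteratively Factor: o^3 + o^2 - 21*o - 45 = (o - 5)*(o^2 + 6*o + 9) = (o - 5)*(o + 3)*(o + 3)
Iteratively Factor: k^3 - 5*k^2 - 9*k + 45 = (k - 5)*(k^2 - 9) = (k - 5)*(k - 3)*(k + 3)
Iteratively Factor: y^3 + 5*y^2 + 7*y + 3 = (y + 3)*(y^2 + 2*y + 1) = (y + 1)*(y + 3)*(y + 1)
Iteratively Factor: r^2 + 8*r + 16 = (r + 4)*(r + 4)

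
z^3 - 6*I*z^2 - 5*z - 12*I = (z - 4*I)*(z - 3*I)*(z + I)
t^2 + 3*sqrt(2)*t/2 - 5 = (t - sqrt(2))*(t + 5*sqrt(2)/2)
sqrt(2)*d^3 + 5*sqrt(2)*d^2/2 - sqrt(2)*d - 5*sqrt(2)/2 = (d - 1)*(d + 5/2)*(sqrt(2)*d + sqrt(2))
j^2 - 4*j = j*(j - 4)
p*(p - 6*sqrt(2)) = p^2 - 6*sqrt(2)*p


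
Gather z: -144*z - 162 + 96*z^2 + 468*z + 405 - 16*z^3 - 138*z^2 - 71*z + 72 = -16*z^3 - 42*z^2 + 253*z + 315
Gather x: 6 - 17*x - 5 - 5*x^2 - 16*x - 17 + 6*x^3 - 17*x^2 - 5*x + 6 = 6*x^3 - 22*x^2 - 38*x - 10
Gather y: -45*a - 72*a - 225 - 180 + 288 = -117*a - 117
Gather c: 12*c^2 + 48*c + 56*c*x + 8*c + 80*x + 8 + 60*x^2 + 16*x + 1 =12*c^2 + c*(56*x + 56) + 60*x^2 + 96*x + 9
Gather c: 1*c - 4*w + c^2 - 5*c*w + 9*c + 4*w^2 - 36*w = c^2 + c*(10 - 5*w) + 4*w^2 - 40*w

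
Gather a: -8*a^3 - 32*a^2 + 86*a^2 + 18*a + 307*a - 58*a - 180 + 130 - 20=-8*a^3 + 54*a^2 + 267*a - 70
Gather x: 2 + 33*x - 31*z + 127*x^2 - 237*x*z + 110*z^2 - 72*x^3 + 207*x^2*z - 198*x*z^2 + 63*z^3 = -72*x^3 + x^2*(207*z + 127) + x*(-198*z^2 - 237*z + 33) + 63*z^3 + 110*z^2 - 31*z + 2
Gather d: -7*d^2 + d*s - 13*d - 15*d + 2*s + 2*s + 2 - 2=-7*d^2 + d*(s - 28) + 4*s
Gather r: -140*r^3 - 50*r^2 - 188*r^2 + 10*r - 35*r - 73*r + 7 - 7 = -140*r^3 - 238*r^2 - 98*r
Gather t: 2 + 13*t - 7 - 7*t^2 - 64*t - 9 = -7*t^2 - 51*t - 14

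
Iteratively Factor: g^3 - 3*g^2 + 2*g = (g)*(g^2 - 3*g + 2) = g*(g - 2)*(g - 1)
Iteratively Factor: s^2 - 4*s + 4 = (s - 2)*(s - 2)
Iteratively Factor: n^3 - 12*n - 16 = (n + 2)*(n^2 - 2*n - 8) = (n + 2)^2*(n - 4)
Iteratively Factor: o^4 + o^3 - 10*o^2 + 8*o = (o)*(o^3 + o^2 - 10*o + 8) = o*(o + 4)*(o^2 - 3*o + 2) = o*(o - 2)*(o + 4)*(o - 1)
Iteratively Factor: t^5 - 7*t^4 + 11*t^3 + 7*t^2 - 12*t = (t + 1)*(t^4 - 8*t^3 + 19*t^2 - 12*t) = (t - 1)*(t + 1)*(t^3 - 7*t^2 + 12*t) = (t - 4)*(t - 1)*(t + 1)*(t^2 - 3*t) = t*(t - 4)*(t - 1)*(t + 1)*(t - 3)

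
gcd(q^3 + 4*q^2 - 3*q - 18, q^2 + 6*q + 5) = 1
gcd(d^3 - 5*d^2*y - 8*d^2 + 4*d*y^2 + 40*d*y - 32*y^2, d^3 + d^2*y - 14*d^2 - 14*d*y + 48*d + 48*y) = d - 8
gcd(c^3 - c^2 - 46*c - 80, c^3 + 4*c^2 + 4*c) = c + 2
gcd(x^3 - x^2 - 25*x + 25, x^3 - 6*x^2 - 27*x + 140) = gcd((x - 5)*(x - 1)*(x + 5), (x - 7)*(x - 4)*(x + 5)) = x + 5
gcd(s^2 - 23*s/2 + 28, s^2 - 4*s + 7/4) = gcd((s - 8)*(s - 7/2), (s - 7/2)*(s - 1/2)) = s - 7/2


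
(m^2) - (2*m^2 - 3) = 3 - m^2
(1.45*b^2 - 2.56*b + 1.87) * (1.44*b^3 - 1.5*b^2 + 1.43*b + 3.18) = 2.088*b^5 - 5.8614*b^4 + 8.6063*b^3 - 1.8548*b^2 - 5.4667*b + 5.9466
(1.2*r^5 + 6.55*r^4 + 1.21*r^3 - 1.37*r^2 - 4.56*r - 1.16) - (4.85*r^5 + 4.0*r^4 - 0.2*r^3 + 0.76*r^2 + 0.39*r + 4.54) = -3.65*r^5 + 2.55*r^4 + 1.41*r^3 - 2.13*r^2 - 4.95*r - 5.7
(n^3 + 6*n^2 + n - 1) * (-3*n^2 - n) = -3*n^5 - 19*n^4 - 9*n^3 + 2*n^2 + n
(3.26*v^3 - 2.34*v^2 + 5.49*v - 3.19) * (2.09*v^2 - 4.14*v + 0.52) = 6.8134*v^5 - 18.387*v^4 + 22.8569*v^3 - 30.6125*v^2 + 16.0614*v - 1.6588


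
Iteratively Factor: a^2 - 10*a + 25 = (a - 5)*(a - 5)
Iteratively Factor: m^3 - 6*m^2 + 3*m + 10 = (m + 1)*(m^2 - 7*m + 10) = (m - 5)*(m + 1)*(m - 2)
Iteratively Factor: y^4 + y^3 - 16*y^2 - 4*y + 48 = (y + 2)*(y^3 - y^2 - 14*y + 24) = (y - 2)*(y + 2)*(y^2 + y - 12) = (y - 2)*(y + 2)*(y + 4)*(y - 3)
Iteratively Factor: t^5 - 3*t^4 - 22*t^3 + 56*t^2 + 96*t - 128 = (t - 1)*(t^4 - 2*t^3 - 24*t^2 + 32*t + 128) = (t - 4)*(t - 1)*(t^3 + 2*t^2 - 16*t - 32) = (t - 4)^2*(t - 1)*(t^2 + 6*t + 8) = (t - 4)^2*(t - 1)*(t + 4)*(t + 2)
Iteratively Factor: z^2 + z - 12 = (z - 3)*(z + 4)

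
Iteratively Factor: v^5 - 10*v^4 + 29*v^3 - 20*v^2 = (v - 4)*(v^4 - 6*v^3 + 5*v^2) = v*(v - 4)*(v^3 - 6*v^2 + 5*v) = v^2*(v - 4)*(v^2 - 6*v + 5) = v^2*(v - 5)*(v - 4)*(v - 1)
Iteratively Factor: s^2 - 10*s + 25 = (s - 5)*(s - 5)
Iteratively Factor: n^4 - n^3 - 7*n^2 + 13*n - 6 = (n - 2)*(n^3 + n^2 - 5*n + 3) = (n - 2)*(n + 3)*(n^2 - 2*n + 1) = (n - 2)*(n - 1)*(n + 3)*(n - 1)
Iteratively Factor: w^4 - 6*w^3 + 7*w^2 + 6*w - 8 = (w - 2)*(w^3 - 4*w^2 - w + 4) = (w - 2)*(w + 1)*(w^2 - 5*w + 4) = (w - 2)*(w - 1)*(w + 1)*(w - 4)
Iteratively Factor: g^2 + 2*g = (g)*(g + 2)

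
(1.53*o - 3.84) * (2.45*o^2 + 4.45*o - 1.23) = 3.7485*o^3 - 2.5995*o^2 - 18.9699*o + 4.7232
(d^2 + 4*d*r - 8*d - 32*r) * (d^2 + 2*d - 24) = d^4 + 4*d^3*r - 6*d^3 - 24*d^2*r - 40*d^2 - 160*d*r + 192*d + 768*r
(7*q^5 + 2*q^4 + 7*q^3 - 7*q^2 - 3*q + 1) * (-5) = -35*q^5 - 10*q^4 - 35*q^3 + 35*q^2 + 15*q - 5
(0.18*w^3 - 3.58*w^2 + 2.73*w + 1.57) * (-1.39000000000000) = -0.2502*w^3 + 4.9762*w^2 - 3.7947*w - 2.1823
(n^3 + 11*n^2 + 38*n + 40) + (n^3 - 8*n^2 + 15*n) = 2*n^3 + 3*n^2 + 53*n + 40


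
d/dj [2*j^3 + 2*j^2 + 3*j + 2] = 6*j^2 + 4*j + 3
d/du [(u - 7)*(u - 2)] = 2*u - 9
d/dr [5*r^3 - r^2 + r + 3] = 15*r^2 - 2*r + 1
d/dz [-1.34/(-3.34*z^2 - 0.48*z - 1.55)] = (-8.9512*z - 0.6432)/(3.34*z^2 + 0.48*z + 1.55)^2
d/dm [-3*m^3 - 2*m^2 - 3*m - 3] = -9*m^2 - 4*m - 3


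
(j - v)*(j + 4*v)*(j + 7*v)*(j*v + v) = j^4*v + 10*j^3*v^2 + j^3*v + 17*j^2*v^3 + 10*j^2*v^2 - 28*j*v^4 + 17*j*v^3 - 28*v^4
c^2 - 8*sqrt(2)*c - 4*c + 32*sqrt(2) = (c - 4)*(c - 8*sqrt(2))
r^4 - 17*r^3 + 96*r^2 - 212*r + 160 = (r - 8)*(r - 5)*(r - 2)^2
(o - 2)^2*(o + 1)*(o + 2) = o^4 - o^3 - 6*o^2 + 4*o + 8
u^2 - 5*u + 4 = (u - 4)*(u - 1)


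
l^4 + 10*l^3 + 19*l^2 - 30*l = l*(l - 1)*(l + 5)*(l + 6)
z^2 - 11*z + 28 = (z - 7)*(z - 4)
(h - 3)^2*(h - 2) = h^3 - 8*h^2 + 21*h - 18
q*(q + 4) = q^2 + 4*q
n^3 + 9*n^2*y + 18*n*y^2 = n*(n + 3*y)*(n + 6*y)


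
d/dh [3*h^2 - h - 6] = 6*h - 1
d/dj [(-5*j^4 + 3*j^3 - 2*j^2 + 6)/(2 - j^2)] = j*(10*j^4 - 3*j^3 - 40*j^2 + 18*j + 4)/(j^4 - 4*j^2 + 4)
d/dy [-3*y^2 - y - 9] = -6*y - 1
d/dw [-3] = 0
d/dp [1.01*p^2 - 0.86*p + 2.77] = 2.02*p - 0.86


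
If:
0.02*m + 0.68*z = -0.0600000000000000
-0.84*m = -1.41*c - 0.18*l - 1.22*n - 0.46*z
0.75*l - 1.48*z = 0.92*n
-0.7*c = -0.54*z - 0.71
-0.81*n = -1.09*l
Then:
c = 0.89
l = 0.49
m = 2.46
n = 0.66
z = -0.16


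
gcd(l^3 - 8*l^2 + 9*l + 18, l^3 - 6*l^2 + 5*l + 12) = l^2 - 2*l - 3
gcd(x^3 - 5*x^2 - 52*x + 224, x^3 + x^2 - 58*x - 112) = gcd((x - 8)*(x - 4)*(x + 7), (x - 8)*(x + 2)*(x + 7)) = x^2 - x - 56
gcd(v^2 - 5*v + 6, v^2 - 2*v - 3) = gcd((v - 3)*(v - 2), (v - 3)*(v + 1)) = v - 3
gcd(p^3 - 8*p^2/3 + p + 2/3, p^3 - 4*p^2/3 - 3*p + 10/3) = p^2 - 3*p + 2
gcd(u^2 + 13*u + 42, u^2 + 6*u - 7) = u + 7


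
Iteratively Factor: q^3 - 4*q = (q - 2)*(q^2 + 2*q) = q*(q - 2)*(q + 2)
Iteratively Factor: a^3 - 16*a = (a + 4)*(a^2 - 4*a) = (a - 4)*(a + 4)*(a)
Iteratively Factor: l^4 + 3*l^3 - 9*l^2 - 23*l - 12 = (l + 1)*(l^3 + 2*l^2 - 11*l - 12) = (l + 1)^2*(l^2 + l - 12) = (l + 1)^2*(l + 4)*(l - 3)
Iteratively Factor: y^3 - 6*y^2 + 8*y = (y - 2)*(y^2 - 4*y) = y*(y - 2)*(y - 4)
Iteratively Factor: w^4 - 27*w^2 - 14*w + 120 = (w - 5)*(w^3 + 5*w^2 - 2*w - 24) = (w - 5)*(w + 4)*(w^2 + w - 6) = (w - 5)*(w - 2)*(w + 4)*(w + 3)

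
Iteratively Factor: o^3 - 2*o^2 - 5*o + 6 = (o - 1)*(o^2 - o - 6) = (o - 3)*(o - 1)*(o + 2)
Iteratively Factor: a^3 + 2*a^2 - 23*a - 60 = (a + 4)*(a^2 - 2*a - 15) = (a + 3)*(a + 4)*(a - 5)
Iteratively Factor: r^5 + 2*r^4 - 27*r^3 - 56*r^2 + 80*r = (r + 4)*(r^4 - 2*r^3 - 19*r^2 + 20*r) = (r + 4)^2*(r^3 - 6*r^2 + 5*r) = (r - 5)*(r + 4)^2*(r^2 - r) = r*(r - 5)*(r + 4)^2*(r - 1)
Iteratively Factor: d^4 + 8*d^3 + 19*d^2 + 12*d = (d)*(d^3 + 8*d^2 + 19*d + 12) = d*(d + 4)*(d^2 + 4*d + 3) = d*(d + 1)*(d + 4)*(d + 3)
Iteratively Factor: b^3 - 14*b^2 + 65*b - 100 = (b - 5)*(b^2 - 9*b + 20) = (b - 5)^2*(b - 4)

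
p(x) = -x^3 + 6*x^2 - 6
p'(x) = -3*x^2 + 12*x = 3*x*(4 - x)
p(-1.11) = 2.76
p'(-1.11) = -17.02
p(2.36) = 14.27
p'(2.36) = 11.61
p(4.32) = 25.35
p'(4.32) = -4.15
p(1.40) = 3.02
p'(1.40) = 10.92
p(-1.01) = 1.15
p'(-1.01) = -15.18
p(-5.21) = 298.29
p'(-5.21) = -143.95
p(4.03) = 25.99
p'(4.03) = -0.36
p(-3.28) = 93.84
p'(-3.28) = -71.64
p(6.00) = -6.00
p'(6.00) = -36.00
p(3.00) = 21.00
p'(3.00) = 9.00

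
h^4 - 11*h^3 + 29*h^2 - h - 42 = (h - 7)*(h - 3)*(h - 2)*(h + 1)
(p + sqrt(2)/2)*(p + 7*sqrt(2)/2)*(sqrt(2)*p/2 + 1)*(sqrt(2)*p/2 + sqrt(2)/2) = p^4/2 + p^3/2 + 5*sqrt(2)*p^3/2 + 5*sqrt(2)*p^2/2 + 23*p^2/4 + 7*sqrt(2)*p/4 + 23*p/4 + 7*sqrt(2)/4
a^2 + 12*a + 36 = (a + 6)^2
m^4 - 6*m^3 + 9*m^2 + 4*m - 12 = (m - 3)*(m - 2)^2*(m + 1)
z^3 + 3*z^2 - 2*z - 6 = (z + 3)*(z - sqrt(2))*(z + sqrt(2))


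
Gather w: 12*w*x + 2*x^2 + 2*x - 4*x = 12*w*x + 2*x^2 - 2*x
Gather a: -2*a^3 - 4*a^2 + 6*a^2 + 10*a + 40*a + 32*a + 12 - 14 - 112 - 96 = -2*a^3 + 2*a^2 + 82*a - 210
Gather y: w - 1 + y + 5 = w + y + 4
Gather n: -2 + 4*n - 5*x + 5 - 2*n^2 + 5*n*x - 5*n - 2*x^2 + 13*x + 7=-2*n^2 + n*(5*x - 1) - 2*x^2 + 8*x + 10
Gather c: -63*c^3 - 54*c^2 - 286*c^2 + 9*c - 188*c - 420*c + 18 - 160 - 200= -63*c^3 - 340*c^2 - 599*c - 342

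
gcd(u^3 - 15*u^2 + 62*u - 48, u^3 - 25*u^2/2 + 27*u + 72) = u^2 - 14*u + 48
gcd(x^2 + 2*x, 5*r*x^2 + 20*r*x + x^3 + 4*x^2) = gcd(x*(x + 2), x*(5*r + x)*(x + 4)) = x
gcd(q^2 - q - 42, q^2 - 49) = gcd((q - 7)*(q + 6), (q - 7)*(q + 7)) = q - 7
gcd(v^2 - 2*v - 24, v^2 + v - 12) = v + 4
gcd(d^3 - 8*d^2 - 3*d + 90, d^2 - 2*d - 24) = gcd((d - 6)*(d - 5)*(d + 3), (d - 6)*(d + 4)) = d - 6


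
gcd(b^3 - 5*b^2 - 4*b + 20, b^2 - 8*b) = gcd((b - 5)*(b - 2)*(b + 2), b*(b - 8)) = 1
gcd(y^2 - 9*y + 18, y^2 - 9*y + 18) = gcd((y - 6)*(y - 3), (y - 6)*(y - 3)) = y^2 - 9*y + 18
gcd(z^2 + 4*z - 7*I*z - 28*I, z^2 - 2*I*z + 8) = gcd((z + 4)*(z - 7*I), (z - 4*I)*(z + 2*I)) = 1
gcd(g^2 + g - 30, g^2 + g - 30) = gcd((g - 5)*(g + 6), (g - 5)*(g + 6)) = g^2 + g - 30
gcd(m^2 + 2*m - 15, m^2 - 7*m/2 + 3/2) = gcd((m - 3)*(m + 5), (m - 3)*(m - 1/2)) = m - 3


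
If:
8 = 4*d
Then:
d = 2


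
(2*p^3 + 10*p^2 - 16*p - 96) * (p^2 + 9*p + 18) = 2*p^5 + 28*p^4 + 110*p^3 - 60*p^2 - 1152*p - 1728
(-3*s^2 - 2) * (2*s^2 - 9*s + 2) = -6*s^4 + 27*s^3 - 10*s^2 + 18*s - 4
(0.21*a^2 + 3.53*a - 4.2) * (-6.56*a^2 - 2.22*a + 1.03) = -1.3776*a^4 - 23.623*a^3 + 19.9317*a^2 + 12.9599*a - 4.326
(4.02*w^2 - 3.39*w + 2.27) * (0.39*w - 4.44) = 1.5678*w^3 - 19.1709*w^2 + 15.9369*w - 10.0788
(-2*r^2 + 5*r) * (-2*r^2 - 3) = 4*r^4 - 10*r^3 + 6*r^2 - 15*r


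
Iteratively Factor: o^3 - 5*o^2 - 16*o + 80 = (o - 4)*(o^2 - o - 20) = (o - 4)*(o + 4)*(o - 5)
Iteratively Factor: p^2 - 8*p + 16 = (p - 4)*(p - 4)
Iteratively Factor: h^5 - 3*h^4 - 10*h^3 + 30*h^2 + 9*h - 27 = (h - 3)*(h^4 - 10*h^2 + 9) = (h - 3)*(h - 1)*(h^3 + h^2 - 9*h - 9) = (h - 3)*(h - 1)*(h + 3)*(h^2 - 2*h - 3) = (h - 3)^2*(h - 1)*(h + 3)*(h + 1)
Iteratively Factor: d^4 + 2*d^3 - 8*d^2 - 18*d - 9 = (d - 3)*(d^3 + 5*d^2 + 7*d + 3) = (d - 3)*(d + 1)*(d^2 + 4*d + 3) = (d - 3)*(d + 1)^2*(d + 3)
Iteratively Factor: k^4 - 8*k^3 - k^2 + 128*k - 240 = (k - 3)*(k^3 - 5*k^2 - 16*k + 80) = (k - 3)*(k + 4)*(k^2 - 9*k + 20) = (k - 5)*(k - 3)*(k + 4)*(k - 4)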